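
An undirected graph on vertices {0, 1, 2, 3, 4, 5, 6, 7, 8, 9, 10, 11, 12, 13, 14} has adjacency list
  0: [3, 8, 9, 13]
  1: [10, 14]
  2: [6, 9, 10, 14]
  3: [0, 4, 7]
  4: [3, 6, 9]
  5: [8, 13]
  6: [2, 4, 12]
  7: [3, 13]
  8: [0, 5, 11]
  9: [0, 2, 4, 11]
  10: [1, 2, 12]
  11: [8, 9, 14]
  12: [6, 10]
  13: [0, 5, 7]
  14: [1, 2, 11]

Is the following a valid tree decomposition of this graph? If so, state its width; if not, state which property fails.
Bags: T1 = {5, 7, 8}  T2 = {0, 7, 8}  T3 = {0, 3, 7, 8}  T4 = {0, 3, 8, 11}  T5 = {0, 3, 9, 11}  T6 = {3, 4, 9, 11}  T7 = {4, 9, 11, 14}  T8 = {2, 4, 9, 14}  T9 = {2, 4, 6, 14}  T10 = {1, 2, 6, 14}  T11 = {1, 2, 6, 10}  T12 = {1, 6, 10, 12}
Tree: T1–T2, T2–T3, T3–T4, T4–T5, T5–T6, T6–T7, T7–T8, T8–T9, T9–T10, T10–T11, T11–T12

No — vertex 13 appears in no bag.

A tree decomposition must satisfy three properties: every vertex lies in some bag; for every edge, both endpoints lie together in some bag; and for every vertex, the bags containing it form a connected subtree. Here vertex 13 appears in no bag, so the decomposition is invalid.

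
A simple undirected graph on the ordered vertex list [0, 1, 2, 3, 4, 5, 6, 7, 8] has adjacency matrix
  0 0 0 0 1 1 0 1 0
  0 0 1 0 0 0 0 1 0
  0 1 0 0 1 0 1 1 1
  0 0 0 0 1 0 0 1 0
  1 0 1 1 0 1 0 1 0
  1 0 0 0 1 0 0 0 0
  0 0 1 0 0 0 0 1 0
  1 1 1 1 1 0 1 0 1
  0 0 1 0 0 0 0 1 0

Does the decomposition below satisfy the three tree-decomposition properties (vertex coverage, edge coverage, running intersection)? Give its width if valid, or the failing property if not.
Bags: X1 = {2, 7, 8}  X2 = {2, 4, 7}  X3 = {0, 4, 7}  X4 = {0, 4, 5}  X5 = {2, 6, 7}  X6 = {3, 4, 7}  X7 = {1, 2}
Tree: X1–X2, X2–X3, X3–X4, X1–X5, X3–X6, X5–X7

A tree decomposition must satisfy three properties: every vertex lies in some bag; for every edge, both endpoints lie together in some bag; and for every vertex, the bags containing it form a connected subtree. Here edge (7,1) lies in no bag, so the decomposition is invalid.

No — edge (7,1) lies in no bag.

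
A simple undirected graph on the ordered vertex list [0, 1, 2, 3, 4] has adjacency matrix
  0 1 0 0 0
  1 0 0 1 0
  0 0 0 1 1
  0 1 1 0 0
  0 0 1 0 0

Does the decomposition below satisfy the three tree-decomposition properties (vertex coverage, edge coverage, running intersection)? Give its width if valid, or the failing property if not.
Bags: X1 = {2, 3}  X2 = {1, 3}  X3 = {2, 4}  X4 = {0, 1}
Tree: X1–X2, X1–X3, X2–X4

Vertex coverage: the bags together contain {0, 1, 2, 3, 4}, the full vertex set. Edge coverage: each edge of G has both endpoints in at least one bag. Running intersection: for every vertex, the bags containing it form a connected subtree. All three properties hold, so this is a valid tree decomposition of width max|bag| − 1 = 1, and hence tw(G) ≤ 1.

Yes; width 1.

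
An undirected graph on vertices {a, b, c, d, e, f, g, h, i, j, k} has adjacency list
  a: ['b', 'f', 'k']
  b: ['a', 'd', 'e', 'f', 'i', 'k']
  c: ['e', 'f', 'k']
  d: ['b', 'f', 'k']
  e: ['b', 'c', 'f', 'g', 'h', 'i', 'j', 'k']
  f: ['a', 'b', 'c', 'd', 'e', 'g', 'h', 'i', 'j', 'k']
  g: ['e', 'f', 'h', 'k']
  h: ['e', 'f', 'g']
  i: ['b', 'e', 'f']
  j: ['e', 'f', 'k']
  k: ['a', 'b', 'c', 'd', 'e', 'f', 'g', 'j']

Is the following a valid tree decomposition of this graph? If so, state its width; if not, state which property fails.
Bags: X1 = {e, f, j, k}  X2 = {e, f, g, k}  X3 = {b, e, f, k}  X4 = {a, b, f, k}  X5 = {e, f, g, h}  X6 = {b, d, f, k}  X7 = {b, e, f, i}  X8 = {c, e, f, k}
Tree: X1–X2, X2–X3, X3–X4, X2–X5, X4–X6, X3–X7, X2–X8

Every vertex of G appears in some bag (union = {a, b, c, d, e, f, g, h, i, j, k}); every edge is covered by a bag; and for each vertex v the set of bags containing v is connected in the bag tree. The decomposition is therefore valid. The largest bag has 4 vertices, so the width is 3.

Yes; width 3.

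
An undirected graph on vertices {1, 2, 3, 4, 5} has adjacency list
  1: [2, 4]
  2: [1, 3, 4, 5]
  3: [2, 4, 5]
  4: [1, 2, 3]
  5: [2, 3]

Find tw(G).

2

A width-2 tree decomposition is:
Bags: B1 = {2, 3, 4}  B2 = {1, 2, 4}  B3 = {2, 3, 5}
Tree: B1–B2, B1–B3
The largest bag has 3 vertices, giving width 2; this decomposition certifies tw(G) ≤ 2. Conversely, {1, 2, 4} is a clique of size 3, and the vertices of any clique must share a bag in every tree decomposition; so some bag has ≥ 3 vertices and tw(G) ≥ 2. Hence tw(G) = 2 exactly.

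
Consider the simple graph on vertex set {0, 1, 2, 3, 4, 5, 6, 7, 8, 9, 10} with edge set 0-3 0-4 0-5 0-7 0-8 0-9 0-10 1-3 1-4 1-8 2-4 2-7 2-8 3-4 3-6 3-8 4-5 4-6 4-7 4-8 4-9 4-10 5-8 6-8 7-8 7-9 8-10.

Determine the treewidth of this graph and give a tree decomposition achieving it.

Each bag holds 4 vertices, so the decomposition has width 3, which upper-bounds the treewidth. For the lower bound, the 4 vertices {0, 4, 8, 10} are pairwise adjacent, and any tree decomposition puts a clique entirely inside one bag — forcing width ≥ 3. Therefore the treewidth is 3.

Treewidth 3.
One optimal decomposition is:
Bags: B1 = {0, 3, 4, 8}  B2 = {0, 4, 8, 10}  B3 = {3, 4, 6, 8}  B4 = {1, 3, 4, 8}  B5 = {0, 4, 7, 8}  B6 = {0, 4, 7, 9}  B7 = {2, 4, 7, 8}  B8 = {0, 4, 5, 8}
Tree: B1–B2, B1–B3, B3–B4, B2–B5, B5–B6, B5–B7, B2–B8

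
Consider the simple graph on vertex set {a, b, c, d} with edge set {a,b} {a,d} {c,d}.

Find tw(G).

A width-1 tree decomposition is:
Bags: B1 = {a, b}  B2 = {a, d}  B3 = {c, d}
Tree: B1–B2, B2–B3
Every bag has size at most 2, so the width is 2 − 1 = 1 and tw(G) ≤ 1. G has an edge, so its treewidth is at least 1. Hence tw(G) = 1 exactly.

1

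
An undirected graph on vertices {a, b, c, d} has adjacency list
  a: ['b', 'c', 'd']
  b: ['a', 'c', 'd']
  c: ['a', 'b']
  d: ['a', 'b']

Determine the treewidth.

2

A width-2 tree decomposition is:
Bags: B1 = {a, b, c}  B2 = {a, b, d}
Tree: B1–B2
The largest bag has 3 vertices, giving width 2; this decomposition certifies tw(G) ≤ 2. Conversely, {a, b, d} is a clique of size 3, and the vertices of any clique must share a bag in every tree decomposition; so some bag has ≥ 3 vertices and tw(G) ≥ 2. The upper and lower bounds meet at 2, so that is the treewidth.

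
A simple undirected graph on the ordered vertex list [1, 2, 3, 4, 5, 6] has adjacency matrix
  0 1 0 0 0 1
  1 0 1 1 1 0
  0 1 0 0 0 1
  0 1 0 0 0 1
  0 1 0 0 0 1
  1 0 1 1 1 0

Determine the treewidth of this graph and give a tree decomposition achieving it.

Each bag holds 3 vertices, so the decomposition has width 2, which upper-bounds the treewidth. For the lower bound, G contains the cycle 6–5–2–1–6, so G is not a forest; only forests have treewidth ≤ 1, hence tw(G) ≥ 2. Combining the bounds, tw(G) = 2.

Treewidth 2.
Bags: B1 = {2, 5, 6}  B2 = {1, 2, 6}  B3 = {2, 4, 6}  B4 = {2, 3, 6}
Tree: B1–B2, B2–B3, B3–B4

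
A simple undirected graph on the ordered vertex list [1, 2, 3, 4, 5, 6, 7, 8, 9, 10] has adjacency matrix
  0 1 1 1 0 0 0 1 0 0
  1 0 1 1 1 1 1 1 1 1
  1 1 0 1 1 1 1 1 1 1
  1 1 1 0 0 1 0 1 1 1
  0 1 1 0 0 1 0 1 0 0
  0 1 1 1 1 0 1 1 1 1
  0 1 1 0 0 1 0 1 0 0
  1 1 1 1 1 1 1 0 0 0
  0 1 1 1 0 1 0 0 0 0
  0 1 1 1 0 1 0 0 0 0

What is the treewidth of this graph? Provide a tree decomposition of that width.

Treewidth 4.
One optimal decomposition is:
Bags: B1 = {2, 3, 5, 6, 8}  B2 = {2, 3, 6, 7, 8}  B3 = {2, 3, 4, 6, 8}  B4 = {2, 3, 4, 6, 9}  B5 = {2, 3, 4, 6, 10}  B6 = {1, 2, 3, 4, 8}
Tree: B1–B2, B1–B3, B3–B4, B4–B5, B3–B6

Every bag has size at most 5, so the width is 5 − 1 = 4 and tw(G) ≤ 4. On the other hand G contains the 5-clique {1, 2, 3, 4, 8}. A clique must lie in a single bag of any decomposition, so no decomposition can have width below 4. Therefore the treewidth is 4.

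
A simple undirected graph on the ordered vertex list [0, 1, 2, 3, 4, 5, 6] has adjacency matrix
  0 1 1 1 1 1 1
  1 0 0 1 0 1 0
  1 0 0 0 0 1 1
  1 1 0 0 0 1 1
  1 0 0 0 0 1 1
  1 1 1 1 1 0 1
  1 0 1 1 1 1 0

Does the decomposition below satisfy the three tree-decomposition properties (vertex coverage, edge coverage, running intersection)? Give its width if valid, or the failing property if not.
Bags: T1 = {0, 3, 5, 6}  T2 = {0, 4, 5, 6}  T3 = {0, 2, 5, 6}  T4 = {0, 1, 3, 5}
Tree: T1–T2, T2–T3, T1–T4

Checking the three conditions: (i) the bags cover all of {0, 1, 2, 3, 4, 5, 6}; (ii) for each edge, some bag contains both endpoints; (iii) the bags containing any fixed vertex form a subtree. All hold, so the decomposition is valid with width 4 − 1 = 3.

Yes; width 3.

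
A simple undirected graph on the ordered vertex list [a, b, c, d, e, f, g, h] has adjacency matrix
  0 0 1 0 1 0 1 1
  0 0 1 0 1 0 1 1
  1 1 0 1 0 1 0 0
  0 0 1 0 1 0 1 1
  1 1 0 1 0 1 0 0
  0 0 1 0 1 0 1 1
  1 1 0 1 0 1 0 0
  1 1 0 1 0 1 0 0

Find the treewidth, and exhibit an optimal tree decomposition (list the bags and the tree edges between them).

The largest bag has 5 vertices, giving width 4; this decomposition certifies tw(G) ≤ 4. For the lower bound: the 5 vertex sets {c,f}, {a,e}, {b,g}, {d}, {h} are disjoint, each induces a connected subgraph, and every pair is joined by at least one edge of G. Contracting each set to a single vertex therefore yields K_{5} as a minor, and since treewidth is minor-monotone, tw(G) ≥ tw(K_{5}) = 4. The upper and lower bounds meet at 4, so that is the treewidth.

Treewidth 4.
One such decomposition:
Bags: B1 = {a, b, c, d, f}  B2 = {a, b, d, e, f}  B3 = {a, b, d, f, g}  B4 = {a, b, d, f, h}
Tree: B1–B2, B2–B3, B3–B4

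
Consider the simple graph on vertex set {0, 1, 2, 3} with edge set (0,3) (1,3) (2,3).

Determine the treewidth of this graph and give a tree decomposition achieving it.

The largest bag has 2 vertices, giving width 1; this decomposition certifies tw(G) ≤ 1. Any graph with an edge has treewidth ≥ 1, and G has the edge 3–0. Combining the bounds, tw(G) = 1.

Treewidth 1.
Bags: B1 = {0, 3}  B2 = {2, 3}  B3 = {1, 3}
Tree: B1–B2, B2–B3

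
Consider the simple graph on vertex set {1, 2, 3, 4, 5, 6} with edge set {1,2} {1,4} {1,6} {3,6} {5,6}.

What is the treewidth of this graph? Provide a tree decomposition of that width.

Treewidth 1.
Bags: B1 = {1, 6}  B2 = {3, 6}  B3 = {1, 2}  B4 = {5, 6}  B5 = {1, 4}
Tree: B1–B2, B1–B3, B1–B4, B1–B5

Each bag holds 2 vertices, so the decomposition has width 1, which upper-bounds the treewidth. Since G has at least one edge (e.g. 6–1), it is not an edgeless graph, so tw(G) ≥ 1. The upper and lower bounds meet at 1, so that is the treewidth.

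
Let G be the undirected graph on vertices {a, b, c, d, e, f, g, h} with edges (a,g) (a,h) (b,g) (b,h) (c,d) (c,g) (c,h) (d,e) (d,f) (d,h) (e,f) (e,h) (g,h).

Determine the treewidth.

2

A width-2 tree decomposition is:
Bags: B1 = {c, d, h}  B2 = {c, g, h}  B3 = {b, g, h}  B4 = {d, e, h}  B5 = {d, e, f}  B6 = {a, g, h}
Tree: B1–B2, B2–B3, B1–B4, B4–B5, B3–B6
The largest bag has 3 vertices, giving width 2; this decomposition certifies tw(G) ≤ 2. For the lower bound, the 3 vertices {d, e, h} are pairwise adjacent, and any tree decomposition puts a clique entirely inside one bag — forcing width ≥ 2. Combining the bounds, tw(G) = 2.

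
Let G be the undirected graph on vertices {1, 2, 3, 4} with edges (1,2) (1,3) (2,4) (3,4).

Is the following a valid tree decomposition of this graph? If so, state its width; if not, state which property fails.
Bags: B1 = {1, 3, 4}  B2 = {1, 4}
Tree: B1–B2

A tree decomposition must satisfy three properties: every vertex lies in some bag; for every edge, both endpoints lie together in some bag; and for every vertex, the bags containing it form a connected subtree. Here vertex 2 appears in no bag, so the decomposition is invalid.

No — vertex 2 appears in no bag.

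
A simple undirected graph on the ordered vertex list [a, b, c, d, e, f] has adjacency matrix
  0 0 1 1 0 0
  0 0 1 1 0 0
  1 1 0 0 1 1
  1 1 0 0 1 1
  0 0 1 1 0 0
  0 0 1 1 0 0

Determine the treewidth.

A width-2 tree decomposition is:
Bags: B1 = {c, d, f}  B2 = {a, c, d}  B3 = {c, d, e}  B4 = {b, c, d}
Tree: B1–B2, B2–B3, B3–B4
Each bag holds 3 vertices, so the decomposition has width 2, which upper-bounds the treewidth. The edges d–f–c–a–d form a cycle, so G is not a tree and its treewidth is at least 2. Therefore the treewidth is 2.

2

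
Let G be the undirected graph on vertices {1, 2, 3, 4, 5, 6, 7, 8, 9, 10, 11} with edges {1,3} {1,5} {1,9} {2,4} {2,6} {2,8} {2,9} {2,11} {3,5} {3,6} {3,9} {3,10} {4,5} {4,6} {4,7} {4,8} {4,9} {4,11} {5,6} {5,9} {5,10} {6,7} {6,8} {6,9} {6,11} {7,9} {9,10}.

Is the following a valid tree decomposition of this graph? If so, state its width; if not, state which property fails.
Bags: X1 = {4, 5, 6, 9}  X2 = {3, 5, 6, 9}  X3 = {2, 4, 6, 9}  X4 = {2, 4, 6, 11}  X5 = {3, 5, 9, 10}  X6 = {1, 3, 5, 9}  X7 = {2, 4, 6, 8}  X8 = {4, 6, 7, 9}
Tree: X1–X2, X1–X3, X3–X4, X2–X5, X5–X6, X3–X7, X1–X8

Yes; width 3.

Vertex coverage: the bags together contain {1, 2, 3, 4, 5, 6, 7, 8, 9, 10, 11}, the full vertex set. Edge coverage: each edge of G has both endpoints in at least one bag. Running intersection: for every vertex, the bags containing it form a connected subtree. All three properties hold, so this is a valid tree decomposition of width max|bag| − 1 = 3, and hence tw(G) ≤ 3.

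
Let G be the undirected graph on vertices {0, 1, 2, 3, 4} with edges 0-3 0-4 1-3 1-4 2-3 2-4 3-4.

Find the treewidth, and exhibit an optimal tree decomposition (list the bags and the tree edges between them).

Treewidth 2.
One optimal decomposition is:
Bags: B1 = {0, 3, 4}  B2 = {2, 3, 4}  B3 = {1, 3, 4}
Tree: B1–B2, B2–B3

Each bag holds 3 vertices, so the decomposition has width 2, which upper-bounds the treewidth. For the lower bound, the 3 vertices {0, 3, 4} are pairwise adjacent, and any tree decomposition puts a clique entirely inside one bag — forcing width ≥ 2. The upper and lower bounds meet at 2, so that is the treewidth.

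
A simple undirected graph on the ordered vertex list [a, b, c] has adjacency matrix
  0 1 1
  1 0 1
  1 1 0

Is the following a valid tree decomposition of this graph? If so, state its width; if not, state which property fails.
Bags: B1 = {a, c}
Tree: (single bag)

A tree decomposition must satisfy three properties: every vertex lies in some bag; for every edge, both endpoints lie together in some bag; and for every vertex, the bags containing it form a connected subtree. Here vertex b appears in no bag, so the decomposition is invalid.

No — vertex b appears in no bag.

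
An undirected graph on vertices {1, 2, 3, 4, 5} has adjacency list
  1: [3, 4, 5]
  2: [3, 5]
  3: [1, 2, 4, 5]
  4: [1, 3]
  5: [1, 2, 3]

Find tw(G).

A width-2 tree decomposition is:
Bags: B1 = {2, 3, 5}  B2 = {1, 3, 5}  B3 = {1, 3, 4}
Tree: B1–B2, B2–B3
Every bag has size at most 3, so the width is 3 − 1 = 2 and tw(G) ≤ 2. On the other hand G contains the 3-clique {1, 3, 4}. A clique must lie in a single bag of any decomposition, so no decomposition can have width below 2. Hence tw(G) = 2 exactly.

2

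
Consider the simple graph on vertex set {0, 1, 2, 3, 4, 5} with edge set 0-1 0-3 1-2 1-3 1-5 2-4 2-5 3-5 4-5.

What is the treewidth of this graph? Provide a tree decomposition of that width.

The largest bag has 3 vertices, giving width 2; this decomposition certifies tw(G) ≤ 2. Conversely, {1, 2, 5} is a clique of size 3, and the vertices of any clique must share a bag in every tree decomposition; so some bag has ≥ 3 vertices and tw(G) ≥ 2. Hence tw(G) = 2 exactly.

Treewidth 2.
One optimal decomposition is:
Bags: B1 = {1, 2, 5}  B2 = {1, 3, 5}  B3 = {2, 4, 5}  B4 = {0, 1, 3}
Tree: B1–B2, B1–B3, B2–B4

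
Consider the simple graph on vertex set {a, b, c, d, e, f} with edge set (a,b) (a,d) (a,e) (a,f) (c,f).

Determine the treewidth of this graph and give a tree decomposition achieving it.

Each bag holds 2 vertices, so the decomposition has width 1, which upper-bounds the treewidth. Any graph with an edge has treewidth ≥ 1, and G has the edge b–a. Hence tw(G) = 1 exactly.

Treewidth 1.
Bags: B1 = {a, b}  B2 = {a, f}  B3 = {a, e}  B4 = {c, f}  B5 = {a, d}
Tree: B1–B2, B1–B3, B2–B4, B1–B5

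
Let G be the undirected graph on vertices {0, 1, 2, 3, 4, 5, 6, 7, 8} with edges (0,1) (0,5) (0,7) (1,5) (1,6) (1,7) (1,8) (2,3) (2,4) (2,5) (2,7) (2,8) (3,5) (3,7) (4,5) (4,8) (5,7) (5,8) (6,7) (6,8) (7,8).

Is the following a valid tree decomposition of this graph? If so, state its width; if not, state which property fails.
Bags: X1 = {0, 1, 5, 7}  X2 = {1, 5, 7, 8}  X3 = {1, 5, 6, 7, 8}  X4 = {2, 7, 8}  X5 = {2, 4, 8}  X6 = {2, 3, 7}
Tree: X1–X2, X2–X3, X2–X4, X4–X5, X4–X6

No — edge (5,2) lies in no bag.

A tree decomposition must satisfy three properties: every vertex lies in some bag; for every edge, both endpoints lie together in some bag; and for every vertex, the bags containing it form a connected subtree. Here edge (5,2) lies in no bag, so the decomposition is invalid.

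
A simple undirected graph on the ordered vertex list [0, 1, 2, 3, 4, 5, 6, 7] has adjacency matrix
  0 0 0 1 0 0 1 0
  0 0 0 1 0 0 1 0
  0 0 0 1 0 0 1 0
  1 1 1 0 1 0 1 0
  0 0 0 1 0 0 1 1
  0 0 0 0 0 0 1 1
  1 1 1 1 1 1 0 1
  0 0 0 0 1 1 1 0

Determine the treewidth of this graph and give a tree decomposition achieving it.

Treewidth 2.
One such decomposition:
Bags: B1 = {0, 3, 6}  B2 = {2, 3, 6}  B3 = {3, 4, 6}  B4 = {4, 6, 7}  B5 = {1, 3, 6}  B6 = {5, 6, 7}
Tree: B1–B2, B1–B3, B3–B4, B1–B5, B4–B6

Every bag has size at most 3, so the width is 3 − 1 = 2 and tw(G) ≤ 2. Conversely, {0, 3, 6} is a clique of size 3, and the vertices of any clique must share a bag in every tree decomposition; so some bag has ≥ 3 vertices and tw(G) ≥ 2. Combining the bounds, tw(G) = 2.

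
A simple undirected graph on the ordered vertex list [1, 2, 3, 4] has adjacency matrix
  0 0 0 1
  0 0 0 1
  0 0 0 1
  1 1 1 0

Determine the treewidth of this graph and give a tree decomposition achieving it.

Each bag holds 2 vertices, so the decomposition has width 1, which upper-bounds the treewidth. Since G has at least one edge (e.g. 3–4), it is not an edgeless graph, so tw(G) ≥ 1. Hence tw(G) = 1 exactly.

Treewidth 1.
One such decomposition:
Bags: B1 = {3, 4}  B2 = {2, 4}  B3 = {1, 4}
Tree: B1–B2, B2–B3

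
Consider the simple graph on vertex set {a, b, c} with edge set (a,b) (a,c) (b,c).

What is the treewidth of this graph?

A width-2 tree decomposition is:
Bags: B1 = {a, b, c}
Tree: (single bag)
A single bag containing all 3 vertices is trivially a valid decomposition of width 2. On the other hand G contains the 3-clique {a, b, c}. A clique must lie in a single bag of any decomposition, so no decomposition can have width below 2. Therefore the treewidth is 2.

2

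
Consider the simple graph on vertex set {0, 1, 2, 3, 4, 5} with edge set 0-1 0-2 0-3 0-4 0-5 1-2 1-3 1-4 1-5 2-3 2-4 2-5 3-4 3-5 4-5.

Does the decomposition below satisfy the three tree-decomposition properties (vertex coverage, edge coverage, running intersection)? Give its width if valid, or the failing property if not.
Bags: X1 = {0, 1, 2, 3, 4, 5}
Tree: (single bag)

Vertex coverage: the bags together contain {0, 1, 2, 3, 4, 5}, the full vertex set. Edge coverage: each edge of G has both endpoints in at least one bag. Running intersection: for every vertex, the bags containing it form a connected subtree. All three properties hold, so this is a valid tree decomposition of width max|bag| − 1 = 5, and hence tw(G) ≤ 5.

Yes; width 5.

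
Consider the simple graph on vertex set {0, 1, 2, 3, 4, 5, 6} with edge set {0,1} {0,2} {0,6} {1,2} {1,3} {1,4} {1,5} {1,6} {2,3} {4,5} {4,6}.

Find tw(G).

A width-2 tree decomposition is:
Bags: B1 = {1, 4, 6}  B2 = {0, 1, 6}  B3 = {1, 4, 5}  B4 = {0, 1, 2}  B5 = {1, 2, 3}
Tree: B1–B2, B1–B3, B2–B4, B4–B5
Every bag has size at most 3, so the width is 3 − 1 = 2 and tw(G) ≤ 2. Conversely, {0, 1, 2} is a clique of size 3, and the vertices of any clique must share a bag in every tree decomposition; so some bag has ≥ 3 vertices and tw(G) ≥ 2. Hence tw(G) = 2 exactly.

2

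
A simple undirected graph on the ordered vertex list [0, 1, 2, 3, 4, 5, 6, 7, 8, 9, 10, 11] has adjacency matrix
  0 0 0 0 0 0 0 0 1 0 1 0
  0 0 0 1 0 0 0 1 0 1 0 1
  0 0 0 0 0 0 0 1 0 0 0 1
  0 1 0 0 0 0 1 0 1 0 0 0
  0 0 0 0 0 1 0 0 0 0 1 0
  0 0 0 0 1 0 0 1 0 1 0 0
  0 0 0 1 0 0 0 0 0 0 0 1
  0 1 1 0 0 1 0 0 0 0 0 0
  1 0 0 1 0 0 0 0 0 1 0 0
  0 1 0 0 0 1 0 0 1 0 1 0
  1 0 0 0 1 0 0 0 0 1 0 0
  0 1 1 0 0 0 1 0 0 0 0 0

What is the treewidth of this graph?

3

A width-3 tree decomposition is:
Bags: B1 = {0, 4, 8, 10}  B2 = {4, 8, 9, 10}  B3 = {4, 5, 8, 9}  B4 = {3, 5, 8, 9}  B5 = {1, 3, 5, 9}  B6 = {1, 3, 5, 7}  B7 = {1, 3, 6, 7}  B8 = {1, 6, 7, 11}  B9 = {2, 6, 7, 11}
Tree: B1–B2, B2–B3, B3–B4, B4–B5, B5–B6, B6–B7, B7–B8, B8–B9
Each bag holds 4 vertices, so the decomposition has width 3, which upper-bounds the treewidth. For the lower bound: the 4 vertex sets {0,4,10}, {8}, {9}, {1,3,5,7} are disjoint, each induces a connected subgraph, and every pair is joined by at least one edge of G. Contracting each set to a single vertex therefore yields K_{4} as a minor, and since treewidth is minor-monotone, tw(G) ≥ tw(K_{4}) = 3. Hence tw(G) = 3 exactly.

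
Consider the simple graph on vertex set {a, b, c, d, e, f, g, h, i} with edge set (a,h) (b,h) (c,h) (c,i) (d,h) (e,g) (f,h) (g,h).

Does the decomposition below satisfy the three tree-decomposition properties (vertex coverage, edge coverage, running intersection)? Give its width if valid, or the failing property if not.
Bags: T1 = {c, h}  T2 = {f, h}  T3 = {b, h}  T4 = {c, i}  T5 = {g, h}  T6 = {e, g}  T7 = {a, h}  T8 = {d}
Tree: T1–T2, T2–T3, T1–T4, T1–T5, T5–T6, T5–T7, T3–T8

No — edge (h,d) lies in no bag.

A tree decomposition must satisfy three properties: every vertex lies in some bag; for every edge, both endpoints lie together in some bag; and for every vertex, the bags containing it form a connected subtree. Here edge (h,d) lies in no bag, so the decomposition is invalid.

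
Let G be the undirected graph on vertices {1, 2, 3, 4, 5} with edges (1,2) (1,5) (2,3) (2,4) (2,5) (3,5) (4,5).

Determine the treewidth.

2

A width-2 tree decomposition is:
Bags: B1 = {2, 3, 5}  B2 = {2, 4, 5}  B3 = {1, 2, 5}
Tree: B1–B2, B2–B3
Every bag has size at most 3, so the width is 3 − 1 = 2 and tw(G) ≤ 2. On the other hand G contains the 3-clique {1, 2, 5}. A clique must lie in a single bag of any decomposition, so no decomposition can have width below 2. Combining the bounds, tw(G) = 2.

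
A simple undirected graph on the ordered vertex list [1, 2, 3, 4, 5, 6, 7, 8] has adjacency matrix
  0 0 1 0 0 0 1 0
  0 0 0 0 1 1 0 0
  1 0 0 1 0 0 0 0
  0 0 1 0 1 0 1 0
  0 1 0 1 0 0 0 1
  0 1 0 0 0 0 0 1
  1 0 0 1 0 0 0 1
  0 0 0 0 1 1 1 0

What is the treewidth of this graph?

A width-2 tree decomposition is:
Bags: B1 = {2, 5, 6}  B2 = {5, 6, 8}  B3 = {4, 5, 8}  B4 = {4, 7, 8}  B5 = {3, 4, 7}  B6 = {1, 3, 7}
Tree: B1–B2, B2–B3, B3–B4, B4–B5, B5–B6
Each bag holds 3 vertices, so the decomposition has width 2, which upper-bounds the treewidth. The edges 2–6–8–5–2 form a cycle, so G is not a tree and its treewidth is at least 2. The upper and lower bounds meet at 2, so that is the treewidth.

2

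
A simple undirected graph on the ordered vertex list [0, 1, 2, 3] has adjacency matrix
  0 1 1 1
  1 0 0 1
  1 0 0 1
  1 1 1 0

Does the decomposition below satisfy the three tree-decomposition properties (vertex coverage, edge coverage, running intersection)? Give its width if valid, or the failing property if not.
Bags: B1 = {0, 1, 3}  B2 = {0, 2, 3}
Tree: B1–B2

Yes; width 2.

Every vertex of G appears in some bag (union = {0, 1, 2, 3}); every edge is covered by a bag; and for each vertex v the set of bags containing v is connected in the bag tree. The decomposition is therefore valid. The largest bag has 3 vertices, so the width is 2.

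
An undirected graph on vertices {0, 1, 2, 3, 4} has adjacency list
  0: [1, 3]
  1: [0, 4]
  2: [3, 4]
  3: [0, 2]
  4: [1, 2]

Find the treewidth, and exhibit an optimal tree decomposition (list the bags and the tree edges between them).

Treewidth 2.
One such decomposition:
Bags: B1 = {0, 1, 3}  B2 = {1, 2, 3}  B3 = {1, 2, 4}
Tree: B1–B2, B2–B3

Every bag has size at most 3, so the width is 3 − 1 = 2 and tw(G) ≤ 2. The edges 1–0–3–2–4–1 form a cycle, so G is not a tree and its treewidth is at least 2. Therefore the treewidth is 2.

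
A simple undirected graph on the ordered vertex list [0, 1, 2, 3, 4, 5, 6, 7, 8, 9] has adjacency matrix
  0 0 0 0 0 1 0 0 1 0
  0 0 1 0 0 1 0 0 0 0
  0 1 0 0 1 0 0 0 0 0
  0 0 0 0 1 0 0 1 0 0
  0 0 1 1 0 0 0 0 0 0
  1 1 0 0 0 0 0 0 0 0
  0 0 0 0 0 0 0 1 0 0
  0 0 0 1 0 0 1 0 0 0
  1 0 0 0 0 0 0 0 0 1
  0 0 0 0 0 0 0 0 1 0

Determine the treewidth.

A width-1 tree decomposition is:
Bags: B1 = {8, 9}  B2 = {0, 8}  B3 = {0, 5}  B4 = {1, 5}  B5 = {1, 2}  B6 = {2, 4}  B7 = {3, 4}  B8 = {3, 7}  B9 = {6, 7}
Tree: B1–B2, B2–B3, B3–B4, B4–B5, B5–B6, B6–B7, B7–B8, B8–B9
The largest bag has 2 vertices, giving width 1; this decomposition certifies tw(G) ≤ 1. G has an edge, so its treewidth is at least 1. Therefore the treewidth is 1.

1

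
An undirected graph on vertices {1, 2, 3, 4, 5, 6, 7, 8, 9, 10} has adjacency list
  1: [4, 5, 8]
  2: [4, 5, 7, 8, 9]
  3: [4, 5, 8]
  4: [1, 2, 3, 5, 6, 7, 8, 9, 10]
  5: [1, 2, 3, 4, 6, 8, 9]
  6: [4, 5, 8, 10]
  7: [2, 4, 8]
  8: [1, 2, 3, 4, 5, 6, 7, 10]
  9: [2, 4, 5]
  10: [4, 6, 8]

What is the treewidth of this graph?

A width-3 tree decomposition is:
Bags: B1 = {2, 4, 5, 8}  B2 = {2, 4, 5, 9}  B3 = {3, 4, 5, 8}  B4 = {4, 5, 6, 8}  B5 = {1, 4, 5, 8}  B6 = {4, 6, 8, 10}  B7 = {2, 4, 7, 8}
Tree: B1–B2, B1–B3, B1–B4, B1–B5, B4–B6, B1–B7
The largest bag has 4 vertices, giving width 3; this decomposition certifies tw(G) ≤ 3. Conversely, {4, 6, 8, 10} is a clique of size 4, and the vertices of any clique must share a bag in every tree decomposition; so some bag has ≥ 4 vertices and tw(G) ≥ 3. Hence tw(G) = 3 exactly.

3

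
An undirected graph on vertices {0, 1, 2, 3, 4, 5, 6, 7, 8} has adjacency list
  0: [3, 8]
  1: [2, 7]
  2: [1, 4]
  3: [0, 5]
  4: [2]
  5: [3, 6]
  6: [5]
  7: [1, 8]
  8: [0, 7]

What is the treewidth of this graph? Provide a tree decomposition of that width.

Every bag has size at most 2, so the width is 2 − 1 = 1 and tw(G) ≤ 1. Since G has at least one edge (e.g. 4–2), it is not an edgeless graph, so tw(G) ≥ 1. Combining the bounds, tw(G) = 1.

Treewidth 1.
One optimal decomposition is:
Bags: B1 = {2, 4}  B2 = {1, 2}  B3 = {1, 7}  B4 = {7, 8}  B5 = {0, 8}  B6 = {0, 3}  B7 = {3, 5}  B8 = {5, 6}
Tree: B1–B2, B2–B3, B3–B4, B4–B5, B5–B6, B6–B7, B7–B8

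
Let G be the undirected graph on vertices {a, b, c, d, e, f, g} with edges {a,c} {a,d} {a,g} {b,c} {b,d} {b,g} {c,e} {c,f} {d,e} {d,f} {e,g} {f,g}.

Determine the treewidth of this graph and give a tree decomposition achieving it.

Treewidth 3.
Bags: B1 = {c, d, f, g}  B2 = {a, c, d, g}  B3 = {c, d, e, g}  B4 = {b, c, d, g}
Tree: B1–B2, B2–B3, B3–B4

Each bag holds 4 vertices, so the decomposition has width 3, which upper-bounds the treewidth. For the lower bound: the 4 vertex sets {c,f}, {a,d}, {g}, {e} are disjoint, each induces a connected subgraph, and every pair is joined by at least one edge of G. Contracting each set to a single vertex therefore yields K_{4} as a minor, and since treewidth is minor-monotone, tw(G) ≥ tw(K_{4}) = 3. Combining the bounds, tw(G) = 3.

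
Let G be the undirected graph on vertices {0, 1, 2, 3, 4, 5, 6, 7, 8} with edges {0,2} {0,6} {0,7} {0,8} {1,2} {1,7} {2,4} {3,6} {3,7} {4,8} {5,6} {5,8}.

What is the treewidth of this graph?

A width-3 tree decomposition is:
Bags: B1 = {3, 5, 6, 7}  B2 = {0, 5, 6, 7}  B3 = {0, 5, 7, 8}  B4 = {0, 1, 7, 8}  B5 = {0, 1, 2, 8}  B6 = {1, 2, 4, 8}
Tree: B1–B2, B2–B3, B3–B4, B4–B5, B5–B6
Each bag holds 4 vertices, so the decomposition has width 3, which upper-bounds the treewidth. For the lower bound: the 4 vertex sets {3,5,6}, {7}, {0}, {1,2,4,8} are disjoint, each induces a connected subgraph, and every pair is joined by at least one edge of G. Contracting each set to a single vertex therefore yields K_{4} as a minor, and since treewidth is minor-monotone, tw(G) ≥ tw(K_{4}) = 3. Combining the bounds, tw(G) = 3.

3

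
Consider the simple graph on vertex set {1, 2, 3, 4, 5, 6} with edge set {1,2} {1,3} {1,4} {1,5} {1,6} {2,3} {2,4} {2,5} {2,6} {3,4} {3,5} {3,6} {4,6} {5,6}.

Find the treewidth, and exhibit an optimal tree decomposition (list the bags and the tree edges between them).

Every bag has size at most 5, so the width is 5 − 1 = 4 and tw(G) ≤ 4. For the lower bound, the 5 vertices {1, 2, 3, 4, 6} are pairwise adjacent, and any tree decomposition puts a clique entirely inside one bag — forcing width ≥ 4. The upper and lower bounds meet at 4, so that is the treewidth.

Treewidth 4.
Bags: B1 = {1, 2, 3, 5, 6}  B2 = {1, 2, 3, 4, 6}
Tree: B1–B2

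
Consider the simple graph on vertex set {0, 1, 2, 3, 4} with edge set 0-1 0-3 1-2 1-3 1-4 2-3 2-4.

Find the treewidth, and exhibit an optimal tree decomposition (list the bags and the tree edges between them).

Treewidth 2.
One optimal decomposition is:
Bags: B1 = {1, 2, 4}  B2 = {1, 2, 3}  B3 = {0, 1, 3}
Tree: B1–B2, B2–B3

Every bag has size at most 3, so the width is 3 − 1 = 2 and tw(G) ≤ 2. Conversely, {0, 1, 3} is a clique of size 3, and the vertices of any clique must share a bag in every tree decomposition; so some bag has ≥ 3 vertices and tw(G) ≥ 2. Hence tw(G) = 2 exactly.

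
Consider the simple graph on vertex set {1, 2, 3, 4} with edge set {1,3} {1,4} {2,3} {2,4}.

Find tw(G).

2

A width-2 tree decomposition is:
Bags: B1 = {2, 3, 4}  B2 = {1, 3, 4}
Tree: B1–B2
The largest bag has 3 vertices, giving width 2; this decomposition certifies tw(G) ≤ 2. For the lower bound, G contains the cycle 4–2–3–1–4, so G is not a forest; only forests have treewidth ≤ 1, hence tw(G) ≥ 2. The upper and lower bounds meet at 2, so that is the treewidth.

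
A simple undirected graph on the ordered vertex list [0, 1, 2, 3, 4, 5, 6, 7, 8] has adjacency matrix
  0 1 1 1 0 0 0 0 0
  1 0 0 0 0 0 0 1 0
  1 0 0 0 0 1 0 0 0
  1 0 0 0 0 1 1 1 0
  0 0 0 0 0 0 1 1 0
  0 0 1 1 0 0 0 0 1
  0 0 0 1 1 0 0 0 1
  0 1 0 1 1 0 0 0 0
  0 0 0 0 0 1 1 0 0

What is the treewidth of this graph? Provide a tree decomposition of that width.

The largest bag has 4 vertices, giving width 3; this decomposition certifies tw(G) ≤ 3. For the lower bound: the 4 vertex sets {4,6,8}, {7}, {3}, {0,1,2,5} are disjoint, each induces a connected subgraph, and every pair is joined by at least one edge of G. Contracting each set to a single vertex therefore yields K_{4} as a minor, and since treewidth is minor-monotone, tw(G) ≥ tw(K_{4}) = 3. Therefore the treewidth is 3.

Treewidth 3.
One such decomposition:
Bags: B1 = {4, 6, 7, 8}  B2 = {3, 6, 7, 8}  B3 = {3, 5, 7, 8}  B4 = {1, 3, 5, 7}  B5 = {0, 1, 3, 5}  B6 = {0, 1, 2, 5}
Tree: B1–B2, B2–B3, B3–B4, B4–B5, B5–B6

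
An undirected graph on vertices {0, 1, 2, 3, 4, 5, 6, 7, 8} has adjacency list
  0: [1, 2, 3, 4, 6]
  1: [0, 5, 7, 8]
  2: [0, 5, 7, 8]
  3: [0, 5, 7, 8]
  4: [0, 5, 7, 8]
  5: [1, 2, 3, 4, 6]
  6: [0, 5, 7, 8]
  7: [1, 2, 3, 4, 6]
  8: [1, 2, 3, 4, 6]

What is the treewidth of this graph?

A width-4 tree decomposition is:
Bags: B1 = {0, 4, 5, 7, 8}  B2 = {0, 5, 6, 7, 8}  B3 = {0, 2, 5, 7, 8}  B4 = {0, 3, 5, 7, 8}  B5 = {0, 1, 5, 7, 8}
Tree: B1–B2, B2–B3, B3–B4, B4–B5
The largest bag has 5 vertices, giving width 4; this decomposition certifies tw(G) ≤ 4. For the lower bound: the 5 vertex sets {4,8}, {6,7}, {2,5}, {0}, {3} are disjoint, each induces a connected subgraph, and every pair is joined by at least one edge of G. Contracting each set to a single vertex therefore yields K_{5} as a minor, and since treewidth is minor-monotone, tw(G) ≥ tw(K_{5}) = 4. Therefore the treewidth is 4.

4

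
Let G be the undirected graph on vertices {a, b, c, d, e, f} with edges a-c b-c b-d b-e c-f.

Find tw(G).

1

A width-1 tree decomposition is:
Bags: B1 = {b, c}  B2 = {a, c}  B3 = {b, e}  B4 = {c, f}  B5 = {b, d}
Tree: B1–B2, B1–B3, B1–B4, B1–B5
The largest bag has 2 vertices, giving width 1; this decomposition certifies tw(G) ≤ 1. G has an edge, so its treewidth is at least 1. Therefore the treewidth is 1.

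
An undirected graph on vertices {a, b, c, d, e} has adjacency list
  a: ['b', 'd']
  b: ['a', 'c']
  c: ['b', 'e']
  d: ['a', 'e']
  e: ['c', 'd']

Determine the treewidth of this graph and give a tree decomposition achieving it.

Each bag holds 3 vertices, so the decomposition has width 2, which upper-bounds the treewidth. For the lower bound, G contains the cycle c–b–a–d–e–c, so G is not a forest; only forests have treewidth ≤ 1, hence tw(G) ≥ 2. Combining the bounds, tw(G) = 2.

Treewidth 2.
One such decomposition:
Bags: B1 = {a, b, c}  B2 = {a, c, d}  B3 = {c, d, e}
Tree: B1–B2, B2–B3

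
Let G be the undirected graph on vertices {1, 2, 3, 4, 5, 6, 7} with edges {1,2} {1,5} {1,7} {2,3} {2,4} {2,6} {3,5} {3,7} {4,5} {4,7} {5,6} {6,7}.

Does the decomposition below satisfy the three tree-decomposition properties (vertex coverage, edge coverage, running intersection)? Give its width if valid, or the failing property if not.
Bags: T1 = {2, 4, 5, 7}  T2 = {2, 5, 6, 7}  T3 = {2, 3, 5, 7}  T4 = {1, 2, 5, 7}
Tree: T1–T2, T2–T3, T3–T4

Checking the three conditions: (i) the bags cover all of {1, 2, 3, 4, 5, 6, 7}; (ii) for each edge, some bag contains both endpoints; (iii) the bags containing any fixed vertex form a subtree. All hold, so the decomposition is valid with width 4 − 1 = 3.

Yes; width 3.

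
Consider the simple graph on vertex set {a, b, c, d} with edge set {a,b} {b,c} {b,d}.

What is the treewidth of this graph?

1

A width-1 tree decomposition is:
Bags: B1 = {a, b}  B2 = {b, d}  B3 = {b, c}
Tree: B1–B2, B2–B3
Each bag holds 2 vertices, so the decomposition has width 1, which upper-bounds the treewidth. Any graph with an edge has treewidth ≥ 1, and G has the edge a–b. Combining the bounds, tw(G) = 1.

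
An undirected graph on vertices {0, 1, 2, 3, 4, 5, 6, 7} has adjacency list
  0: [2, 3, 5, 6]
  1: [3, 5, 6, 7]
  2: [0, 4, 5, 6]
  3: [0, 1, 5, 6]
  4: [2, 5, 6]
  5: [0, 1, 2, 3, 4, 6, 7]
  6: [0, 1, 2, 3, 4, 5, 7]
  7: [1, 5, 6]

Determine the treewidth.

3

A width-3 tree decomposition is:
Bags: B1 = {1, 3, 5, 6}  B2 = {0, 3, 5, 6}  B3 = {0, 2, 5, 6}  B4 = {1, 5, 6, 7}  B5 = {2, 4, 5, 6}
Tree: B1–B2, B2–B3, B1–B4, B3–B5
The largest bag has 4 vertices, giving width 3; this decomposition certifies tw(G) ≤ 3. Conversely, {0, 2, 5, 6} is a clique of size 4, and the vertices of any clique must share a bag in every tree decomposition; so some bag has ≥ 4 vertices and tw(G) ≥ 3. Hence tw(G) = 3 exactly.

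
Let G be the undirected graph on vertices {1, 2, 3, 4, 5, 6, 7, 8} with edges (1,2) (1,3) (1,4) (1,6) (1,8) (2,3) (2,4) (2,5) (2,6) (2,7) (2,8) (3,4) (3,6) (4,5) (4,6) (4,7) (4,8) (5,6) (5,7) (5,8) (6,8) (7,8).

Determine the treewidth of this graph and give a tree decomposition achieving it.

Treewidth 4.
One optimal decomposition is:
Bags: B1 = {1, 2, 4, 6, 8}  B2 = {2, 4, 5, 6, 8}  B3 = {2, 4, 5, 7, 8}  B4 = {1, 2, 3, 4, 6}
Tree: B1–B2, B2–B3, B1–B4

Every bag has size at most 5, so the width is 5 − 1 = 4 and tw(G) ≤ 4. On the other hand G contains the 5-clique {1, 2, 4, 6, 8}. A clique must lie in a single bag of any decomposition, so no decomposition can have width below 4. The upper and lower bounds meet at 4, so that is the treewidth.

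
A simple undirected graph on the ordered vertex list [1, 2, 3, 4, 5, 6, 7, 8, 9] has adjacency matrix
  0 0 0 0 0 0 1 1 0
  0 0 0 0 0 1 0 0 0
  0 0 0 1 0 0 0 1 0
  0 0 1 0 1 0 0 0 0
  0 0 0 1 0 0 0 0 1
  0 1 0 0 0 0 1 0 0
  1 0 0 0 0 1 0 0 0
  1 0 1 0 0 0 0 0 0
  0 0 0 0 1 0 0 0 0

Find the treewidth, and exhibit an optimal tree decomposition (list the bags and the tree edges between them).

Every bag has size at most 2, so the width is 2 − 1 = 1 and tw(G) ≤ 1. G has an edge, so its treewidth is at least 1. Combining the bounds, tw(G) = 1.

Treewidth 1.
One such decomposition:
Bags: B1 = {5, 9}  B2 = {4, 5}  B3 = {3, 4}  B4 = {3, 8}  B5 = {1, 8}  B6 = {1, 7}  B7 = {6, 7}  B8 = {2, 6}
Tree: B1–B2, B2–B3, B3–B4, B4–B5, B5–B6, B6–B7, B7–B8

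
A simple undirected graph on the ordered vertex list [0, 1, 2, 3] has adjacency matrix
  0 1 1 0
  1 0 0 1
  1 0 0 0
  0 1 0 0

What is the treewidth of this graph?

A width-1 tree decomposition is:
Bags: B1 = {0, 2}  B2 = {0, 1}  B3 = {1, 3}
Tree: B1–B2, B2–B3
Every bag has size at most 2, so the width is 2 − 1 = 1 and tw(G) ≤ 1. Since G has at least one edge (e.g. 2–0), it is not an edgeless graph, so tw(G) ≥ 1. The upper and lower bounds meet at 1, so that is the treewidth.

1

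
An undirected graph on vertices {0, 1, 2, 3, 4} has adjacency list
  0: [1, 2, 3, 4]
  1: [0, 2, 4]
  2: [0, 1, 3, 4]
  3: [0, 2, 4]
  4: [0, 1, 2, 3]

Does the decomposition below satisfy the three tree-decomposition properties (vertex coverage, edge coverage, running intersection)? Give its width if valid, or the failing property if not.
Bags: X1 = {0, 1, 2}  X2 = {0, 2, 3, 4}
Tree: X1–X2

No — edge (4,1) lies in no bag.

A tree decomposition must satisfy three properties: every vertex lies in some bag; for every edge, both endpoints lie together in some bag; and for every vertex, the bags containing it form a connected subtree. Here edge (4,1) lies in no bag, so the decomposition is invalid.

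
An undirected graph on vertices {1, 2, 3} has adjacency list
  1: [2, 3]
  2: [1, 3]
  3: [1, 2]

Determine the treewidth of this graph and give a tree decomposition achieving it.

Treewidth 2.
One optimal decomposition is:
Bags: B1 = {1, 2, 3}
Tree: (single bag)

With just one bag of size 3, the width is 3 − 1 = 2, so tw(G) ≤ 2. Conversely, {1, 2, 3} is a clique of size 3, and the vertices of any clique must share a bag in every tree decomposition; so some bag has ≥ 3 vertices and tw(G) ≥ 2. Hence tw(G) = 2 exactly.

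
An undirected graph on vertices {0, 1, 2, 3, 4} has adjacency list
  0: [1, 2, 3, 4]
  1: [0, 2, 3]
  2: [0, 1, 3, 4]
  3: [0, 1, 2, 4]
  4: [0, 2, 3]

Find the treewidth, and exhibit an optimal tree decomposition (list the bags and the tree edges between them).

Every bag has size at most 4, so the width is 4 − 1 = 3 and tw(G) ≤ 3. Conversely, {0, 1, 2, 3} is a clique of size 4, and the vertices of any clique must share a bag in every tree decomposition; so some bag has ≥ 4 vertices and tw(G) ≥ 3. Therefore the treewidth is 3.

Treewidth 3.
One such decomposition:
Bags: B1 = {0, 1, 2, 3}  B2 = {0, 2, 3, 4}
Tree: B1–B2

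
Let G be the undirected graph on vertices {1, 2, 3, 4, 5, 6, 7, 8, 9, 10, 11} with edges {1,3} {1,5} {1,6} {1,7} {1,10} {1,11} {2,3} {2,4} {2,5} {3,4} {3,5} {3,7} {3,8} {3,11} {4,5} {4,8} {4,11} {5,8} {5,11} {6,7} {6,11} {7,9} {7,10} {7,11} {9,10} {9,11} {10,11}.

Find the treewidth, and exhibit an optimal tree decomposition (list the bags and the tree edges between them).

Treewidth 3.
One such decomposition:
Bags: B1 = {1, 3, 5, 11}  B2 = {1, 3, 7, 11}  B3 = {1, 7, 10, 11}  B4 = {3, 4, 5, 11}  B5 = {1, 6, 7, 11}  B6 = {2, 3, 4, 5}  B7 = {3, 4, 5, 8}  B8 = {7, 9, 10, 11}
Tree: B1–B2, B2–B3, B1–B4, B3–B5, B4–B6, B6–B7, B3–B8

Each bag holds 4 vertices, so the decomposition has width 3, which upper-bounds the treewidth. Conversely, {3, 4, 5, 8} is a clique of size 4, and the vertices of any clique must share a bag in every tree decomposition; so some bag has ≥ 4 vertices and tw(G) ≥ 3. The upper and lower bounds meet at 3, so that is the treewidth.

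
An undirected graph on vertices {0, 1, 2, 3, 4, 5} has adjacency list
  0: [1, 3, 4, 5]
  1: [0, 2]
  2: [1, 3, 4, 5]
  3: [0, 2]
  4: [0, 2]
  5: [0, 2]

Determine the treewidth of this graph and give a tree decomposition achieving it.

The largest bag has 3 vertices, giving width 2; this decomposition certifies tw(G) ≤ 2. Since 2–1–0–3–2 is a cycle in G, G is not acyclic. Forests are exactly the graphs of treewidth ≤ 1, so tw(G) ≥ 2. Combining the bounds, tw(G) = 2.

Treewidth 2.
One such decomposition:
Bags: B1 = {0, 1, 2}  B2 = {0, 2, 3}  B3 = {0, 2, 5}  B4 = {0, 2, 4}
Tree: B1–B2, B2–B3, B3–B4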